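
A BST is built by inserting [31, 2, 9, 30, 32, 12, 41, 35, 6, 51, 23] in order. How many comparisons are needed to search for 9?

Search path for 9: 31 -> 2 -> 9
Found: True
Comparisons: 3


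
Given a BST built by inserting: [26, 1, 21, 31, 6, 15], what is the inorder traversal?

Tree insertion order: [26, 1, 21, 31, 6, 15]
Tree (level-order array): [26, 1, 31, None, 21, None, None, 6, None, None, 15]
Inorder traversal: [1, 6, 15, 21, 26, 31]


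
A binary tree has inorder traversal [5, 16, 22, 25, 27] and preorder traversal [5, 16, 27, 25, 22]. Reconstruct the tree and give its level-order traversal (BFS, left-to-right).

Inorder:  [5, 16, 22, 25, 27]
Preorder: [5, 16, 27, 25, 22]
Algorithm: preorder visits root first, so consume preorder in order;
for each root, split the current inorder slice at that value into
left-subtree inorder and right-subtree inorder, then recurse.
Recursive splits:
  root=5; inorder splits into left=[], right=[16, 22, 25, 27]
  root=16; inorder splits into left=[], right=[22, 25, 27]
  root=27; inorder splits into left=[22, 25], right=[]
  root=25; inorder splits into left=[22], right=[]
  root=22; inorder splits into left=[], right=[]
Reconstructed level-order: [5, 16, 27, 25, 22]


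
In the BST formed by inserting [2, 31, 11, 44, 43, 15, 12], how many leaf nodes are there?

Tree built from: [2, 31, 11, 44, 43, 15, 12]
Tree (level-order array): [2, None, 31, 11, 44, None, 15, 43, None, 12]
Rule: A leaf has 0 children.
Per-node child counts:
  node 2: 1 child(ren)
  node 31: 2 child(ren)
  node 11: 1 child(ren)
  node 15: 1 child(ren)
  node 12: 0 child(ren)
  node 44: 1 child(ren)
  node 43: 0 child(ren)
Matching nodes: [12, 43]
Count of leaf nodes: 2


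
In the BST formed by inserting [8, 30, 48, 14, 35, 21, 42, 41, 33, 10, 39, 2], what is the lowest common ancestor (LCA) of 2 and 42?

Tree insertion order: [8, 30, 48, 14, 35, 21, 42, 41, 33, 10, 39, 2]
Tree (level-order array): [8, 2, 30, None, None, 14, 48, 10, 21, 35, None, None, None, None, None, 33, 42, None, None, 41, None, 39]
In a BST, the LCA of p=2, q=42 is the first node v on the
root-to-leaf path with p <= v <= q (go left if both < v, right if both > v).
Walk from root:
  at 8: 2 <= 8 <= 42, this is the LCA
LCA = 8


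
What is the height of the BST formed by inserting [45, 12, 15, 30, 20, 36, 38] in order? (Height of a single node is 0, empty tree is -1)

Insertion order: [45, 12, 15, 30, 20, 36, 38]
Tree (level-order array): [45, 12, None, None, 15, None, 30, 20, 36, None, None, None, 38]
Compute height bottom-up (empty subtree = -1):
  height(20) = 1 + max(-1, -1) = 0
  height(38) = 1 + max(-1, -1) = 0
  height(36) = 1 + max(-1, 0) = 1
  height(30) = 1 + max(0, 1) = 2
  height(15) = 1 + max(-1, 2) = 3
  height(12) = 1 + max(-1, 3) = 4
  height(45) = 1 + max(4, -1) = 5
Height = 5


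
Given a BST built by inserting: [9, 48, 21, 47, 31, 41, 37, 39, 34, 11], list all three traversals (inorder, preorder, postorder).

Tree insertion order: [9, 48, 21, 47, 31, 41, 37, 39, 34, 11]
Tree (level-order array): [9, None, 48, 21, None, 11, 47, None, None, 31, None, None, 41, 37, None, 34, 39]
Inorder (L, root, R): [9, 11, 21, 31, 34, 37, 39, 41, 47, 48]
Preorder (root, L, R): [9, 48, 21, 11, 47, 31, 41, 37, 34, 39]
Postorder (L, R, root): [11, 34, 39, 37, 41, 31, 47, 21, 48, 9]


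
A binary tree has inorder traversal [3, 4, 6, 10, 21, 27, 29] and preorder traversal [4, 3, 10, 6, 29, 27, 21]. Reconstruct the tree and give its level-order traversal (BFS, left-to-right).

Inorder:  [3, 4, 6, 10, 21, 27, 29]
Preorder: [4, 3, 10, 6, 29, 27, 21]
Algorithm: preorder visits root first, so consume preorder in order;
for each root, split the current inorder slice at that value into
left-subtree inorder and right-subtree inorder, then recurse.
Recursive splits:
  root=4; inorder splits into left=[3], right=[6, 10, 21, 27, 29]
  root=3; inorder splits into left=[], right=[]
  root=10; inorder splits into left=[6], right=[21, 27, 29]
  root=6; inorder splits into left=[], right=[]
  root=29; inorder splits into left=[21, 27], right=[]
  root=27; inorder splits into left=[21], right=[]
  root=21; inorder splits into left=[], right=[]
Reconstructed level-order: [4, 3, 10, 6, 29, 27, 21]


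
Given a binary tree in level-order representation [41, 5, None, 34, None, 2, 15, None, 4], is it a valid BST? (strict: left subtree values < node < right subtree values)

Level-order array: [41, 5, None, 34, None, 2, 15, None, 4]
Validate using subtree bounds (lo, hi): at each node, require lo < value < hi,
then recurse left with hi=value and right with lo=value.
Preorder trace (stopping at first violation):
  at node 41 with bounds (-inf, +inf): OK
  at node 5 with bounds (-inf, 41): OK
  at node 34 with bounds (-inf, 5): VIOLATION
Node 34 violates its bound: not (-inf < 34 < 5).
Result: Not a valid BST


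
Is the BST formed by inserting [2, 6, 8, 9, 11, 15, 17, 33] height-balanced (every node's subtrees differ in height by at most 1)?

Tree (level-order array): [2, None, 6, None, 8, None, 9, None, 11, None, 15, None, 17, None, 33]
Definition: a tree is height-balanced if, at every node, |h(left) - h(right)| <= 1 (empty subtree has height -1).
Bottom-up per-node check:
  node 33: h_left=-1, h_right=-1, diff=0 [OK], height=0
  node 17: h_left=-1, h_right=0, diff=1 [OK], height=1
  node 15: h_left=-1, h_right=1, diff=2 [FAIL (|-1-1|=2 > 1)], height=2
  node 11: h_left=-1, h_right=2, diff=3 [FAIL (|-1-2|=3 > 1)], height=3
  node 9: h_left=-1, h_right=3, diff=4 [FAIL (|-1-3|=4 > 1)], height=4
  node 8: h_left=-1, h_right=4, diff=5 [FAIL (|-1-4|=5 > 1)], height=5
  node 6: h_left=-1, h_right=5, diff=6 [FAIL (|-1-5|=6 > 1)], height=6
  node 2: h_left=-1, h_right=6, diff=7 [FAIL (|-1-6|=7 > 1)], height=7
Node 15 violates the condition: |-1 - 1| = 2 > 1.
Result: Not balanced


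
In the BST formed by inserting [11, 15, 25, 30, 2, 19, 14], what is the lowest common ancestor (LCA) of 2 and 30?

Tree insertion order: [11, 15, 25, 30, 2, 19, 14]
Tree (level-order array): [11, 2, 15, None, None, 14, 25, None, None, 19, 30]
In a BST, the LCA of p=2, q=30 is the first node v on the
root-to-leaf path with p <= v <= q (go left if both < v, right if both > v).
Walk from root:
  at 11: 2 <= 11 <= 30, this is the LCA
LCA = 11


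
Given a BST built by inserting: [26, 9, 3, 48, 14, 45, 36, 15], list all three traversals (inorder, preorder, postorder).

Tree insertion order: [26, 9, 3, 48, 14, 45, 36, 15]
Tree (level-order array): [26, 9, 48, 3, 14, 45, None, None, None, None, 15, 36]
Inorder (L, root, R): [3, 9, 14, 15, 26, 36, 45, 48]
Preorder (root, L, R): [26, 9, 3, 14, 15, 48, 45, 36]
Postorder (L, R, root): [3, 15, 14, 9, 36, 45, 48, 26]


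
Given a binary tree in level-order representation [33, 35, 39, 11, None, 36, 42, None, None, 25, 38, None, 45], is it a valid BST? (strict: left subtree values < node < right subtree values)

Level-order array: [33, 35, 39, 11, None, 36, 42, None, None, 25, 38, None, 45]
Validate using subtree bounds (lo, hi): at each node, require lo < value < hi,
then recurse left with hi=value and right with lo=value.
Preorder trace (stopping at first violation):
  at node 33 with bounds (-inf, +inf): OK
  at node 35 with bounds (-inf, 33): VIOLATION
Node 35 violates its bound: not (-inf < 35 < 33).
Result: Not a valid BST


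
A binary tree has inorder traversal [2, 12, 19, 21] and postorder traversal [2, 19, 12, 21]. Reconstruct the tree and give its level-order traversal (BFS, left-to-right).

Inorder:   [2, 12, 19, 21]
Postorder: [2, 19, 12, 21]
Algorithm: postorder visits root last, so walk postorder right-to-left;
each value is the root of the current inorder slice — split it at that
value, recurse on the right subtree first, then the left.
Recursive splits:
  root=21; inorder splits into left=[2, 12, 19], right=[]
  root=12; inorder splits into left=[2], right=[19]
  root=19; inorder splits into left=[], right=[]
  root=2; inorder splits into left=[], right=[]
Reconstructed level-order: [21, 12, 2, 19]


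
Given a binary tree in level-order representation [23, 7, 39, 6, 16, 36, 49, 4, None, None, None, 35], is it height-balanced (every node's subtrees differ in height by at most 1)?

Tree (level-order array): [23, 7, 39, 6, 16, 36, 49, 4, None, None, None, 35]
Definition: a tree is height-balanced if, at every node, |h(left) - h(right)| <= 1 (empty subtree has height -1).
Bottom-up per-node check:
  node 4: h_left=-1, h_right=-1, diff=0 [OK], height=0
  node 6: h_left=0, h_right=-1, diff=1 [OK], height=1
  node 16: h_left=-1, h_right=-1, diff=0 [OK], height=0
  node 7: h_left=1, h_right=0, diff=1 [OK], height=2
  node 35: h_left=-1, h_right=-1, diff=0 [OK], height=0
  node 36: h_left=0, h_right=-1, diff=1 [OK], height=1
  node 49: h_left=-1, h_right=-1, diff=0 [OK], height=0
  node 39: h_left=1, h_right=0, diff=1 [OK], height=2
  node 23: h_left=2, h_right=2, diff=0 [OK], height=3
All nodes satisfy the balance condition.
Result: Balanced


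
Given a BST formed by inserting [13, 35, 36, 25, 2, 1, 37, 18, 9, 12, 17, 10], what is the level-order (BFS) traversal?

Tree insertion order: [13, 35, 36, 25, 2, 1, 37, 18, 9, 12, 17, 10]
Tree (level-order array): [13, 2, 35, 1, 9, 25, 36, None, None, None, 12, 18, None, None, 37, 10, None, 17]
BFS from the root, enqueuing left then right child of each popped node:
  queue [13] -> pop 13, enqueue [2, 35], visited so far: [13]
  queue [2, 35] -> pop 2, enqueue [1, 9], visited so far: [13, 2]
  queue [35, 1, 9] -> pop 35, enqueue [25, 36], visited so far: [13, 2, 35]
  queue [1, 9, 25, 36] -> pop 1, enqueue [none], visited so far: [13, 2, 35, 1]
  queue [9, 25, 36] -> pop 9, enqueue [12], visited so far: [13, 2, 35, 1, 9]
  queue [25, 36, 12] -> pop 25, enqueue [18], visited so far: [13, 2, 35, 1, 9, 25]
  queue [36, 12, 18] -> pop 36, enqueue [37], visited so far: [13, 2, 35, 1, 9, 25, 36]
  queue [12, 18, 37] -> pop 12, enqueue [10], visited so far: [13, 2, 35, 1, 9, 25, 36, 12]
  queue [18, 37, 10] -> pop 18, enqueue [17], visited so far: [13, 2, 35, 1, 9, 25, 36, 12, 18]
  queue [37, 10, 17] -> pop 37, enqueue [none], visited so far: [13, 2, 35, 1, 9, 25, 36, 12, 18, 37]
  queue [10, 17] -> pop 10, enqueue [none], visited so far: [13, 2, 35, 1, 9, 25, 36, 12, 18, 37, 10]
  queue [17] -> pop 17, enqueue [none], visited so far: [13, 2, 35, 1, 9, 25, 36, 12, 18, 37, 10, 17]
Result: [13, 2, 35, 1, 9, 25, 36, 12, 18, 37, 10, 17]


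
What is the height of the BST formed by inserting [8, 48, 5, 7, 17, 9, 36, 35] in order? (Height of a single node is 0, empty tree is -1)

Insertion order: [8, 48, 5, 7, 17, 9, 36, 35]
Tree (level-order array): [8, 5, 48, None, 7, 17, None, None, None, 9, 36, None, None, 35]
Compute height bottom-up (empty subtree = -1):
  height(7) = 1 + max(-1, -1) = 0
  height(5) = 1 + max(-1, 0) = 1
  height(9) = 1 + max(-1, -1) = 0
  height(35) = 1 + max(-1, -1) = 0
  height(36) = 1 + max(0, -1) = 1
  height(17) = 1 + max(0, 1) = 2
  height(48) = 1 + max(2, -1) = 3
  height(8) = 1 + max(1, 3) = 4
Height = 4


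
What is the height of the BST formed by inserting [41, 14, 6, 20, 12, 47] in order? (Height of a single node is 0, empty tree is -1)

Insertion order: [41, 14, 6, 20, 12, 47]
Tree (level-order array): [41, 14, 47, 6, 20, None, None, None, 12]
Compute height bottom-up (empty subtree = -1):
  height(12) = 1 + max(-1, -1) = 0
  height(6) = 1 + max(-1, 0) = 1
  height(20) = 1 + max(-1, -1) = 0
  height(14) = 1 + max(1, 0) = 2
  height(47) = 1 + max(-1, -1) = 0
  height(41) = 1 + max(2, 0) = 3
Height = 3


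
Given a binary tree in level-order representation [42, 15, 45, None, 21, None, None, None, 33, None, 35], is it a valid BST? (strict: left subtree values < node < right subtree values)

Level-order array: [42, 15, 45, None, 21, None, None, None, 33, None, 35]
Validate using subtree bounds (lo, hi): at each node, require lo < value < hi,
then recurse left with hi=value and right with lo=value.
Preorder trace (stopping at first violation):
  at node 42 with bounds (-inf, +inf): OK
  at node 15 with bounds (-inf, 42): OK
  at node 21 with bounds (15, 42): OK
  at node 33 with bounds (21, 42): OK
  at node 35 with bounds (33, 42): OK
  at node 45 with bounds (42, +inf): OK
No violation found at any node.
Result: Valid BST


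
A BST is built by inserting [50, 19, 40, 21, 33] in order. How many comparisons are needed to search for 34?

Search path for 34: 50 -> 19 -> 40 -> 21 -> 33
Found: False
Comparisons: 5


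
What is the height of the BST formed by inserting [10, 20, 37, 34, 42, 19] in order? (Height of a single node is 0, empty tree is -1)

Insertion order: [10, 20, 37, 34, 42, 19]
Tree (level-order array): [10, None, 20, 19, 37, None, None, 34, 42]
Compute height bottom-up (empty subtree = -1):
  height(19) = 1 + max(-1, -1) = 0
  height(34) = 1 + max(-1, -1) = 0
  height(42) = 1 + max(-1, -1) = 0
  height(37) = 1 + max(0, 0) = 1
  height(20) = 1 + max(0, 1) = 2
  height(10) = 1 + max(-1, 2) = 3
Height = 3


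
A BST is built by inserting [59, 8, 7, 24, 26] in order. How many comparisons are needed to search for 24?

Search path for 24: 59 -> 8 -> 24
Found: True
Comparisons: 3


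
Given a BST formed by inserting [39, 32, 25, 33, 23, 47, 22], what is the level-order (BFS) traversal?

Tree insertion order: [39, 32, 25, 33, 23, 47, 22]
Tree (level-order array): [39, 32, 47, 25, 33, None, None, 23, None, None, None, 22]
BFS from the root, enqueuing left then right child of each popped node:
  queue [39] -> pop 39, enqueue [32, 47], visited so far: [39]
  queue [32, 47] -> pop 32, enqueue [25, 33], visited so far: [39, 32]
  queue [47, 25, 33] -> pop 47, enqueue [none], visited so far: [39, 32, 47]
  queue [25, 33] -> pop 25, enqueue [23], visited so far: [39, 32, 47, 25]
  queue [33, 23] -> pop 33, enqueue [none], visited so far: [39, 32, 47, 25, 33]
  queue [23] -> pop 23, enqueue [22], visited so far: [39, 32, 47, 25, 33, 23]
  queue [22] -> pop 22, enqueue [none], visited so far: [39, 32, 47, 25, 33, 23, 22]
Result: [39, 32, 47, 25, 33, 23, 22]


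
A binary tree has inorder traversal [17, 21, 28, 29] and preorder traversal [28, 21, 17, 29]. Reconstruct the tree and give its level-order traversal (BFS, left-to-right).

Inorder:  [17, 21, 28, 29]
Preorder: [28, 21, 17, 29]
Algorithm: preorder visits root first, so consume preorder in order;
for each root, split the current inorder slice at that value into
left-subtree inorder and right-subtree inorder, then recurse.
Recursive splits:
  root=28; inorder splits into left=[17, 21], right=[29]
  root=21; inorder splits into left=[17], right=[]
  root=17; inorder splits into left=[], right=[]
  root=29; inorder splits into left=[], right=[]
Reconstructed level-order: [28, 21, 29, 17]


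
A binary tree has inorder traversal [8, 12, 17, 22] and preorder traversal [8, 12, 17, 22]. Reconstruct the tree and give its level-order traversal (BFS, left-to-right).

Inorder:  [8, 12, 17, 22]
Preorder: [8, 12, 17, 22]
Algorithm: preorder visits root first, so consume preorder in order;
for each root, split the current inorder slice at that value into
left-subtree inorder and right-subtree inorder, then recurse.
Recursive splits:
  root=8; inorder splits into left=[], right=[12, 17, 22]
  root=12; inorder splits into left=[], right=[17, 22]
  root=17; inorder splits into left=[], right=[22]
  root=22; inorder splits into left=[], right=[]
Reconstructed level-order: [8, 12, 17, 22]


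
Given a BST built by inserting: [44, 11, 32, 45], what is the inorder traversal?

Tree insertion order: [44, 11, 32, 45]
Tree (level-order array): [44, 11, 45, None, 32]
Inorder traversal: [11, 32, 44, 45]


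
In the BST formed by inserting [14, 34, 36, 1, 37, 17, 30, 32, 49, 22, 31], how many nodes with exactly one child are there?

Tree built from: [14, 34, 36, 1, 37, 17, 30, 32, 49, 22, 31]
Tree (level-order array): [14, 1, 34, None, None, 17, 36, None, 30, None, 37, 22, 32, None, 49, None, None, 31]
Rule: These are nodes with exactly 1 non-null child.
Per-node child counts:
  node 14: 2 child(ren)
  node 1: 0 child(ren)
  node 34: 2 child(ren)
  node 17: 1 child(ren)
  node 30: 2 child(ren)
  node 22: 0 child(ren)
  node 32: 1 child(ren)
  node 31: 0 child(ren)
  node 36: 1 child(ren)
  node 37: 1 child(ren)
  node 49: 0 child(ren)
Matching nodes: [17, 32, 36, 37]
Count of nodes with exactly one child: 4


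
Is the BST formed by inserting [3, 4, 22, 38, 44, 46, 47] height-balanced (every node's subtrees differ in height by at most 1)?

Tree (level-order array): [3, None, 4, None, 22, None, 38, None, 44, None, 46, None, 47]
Definition: a tree is height-balanced if, at every node, |h(left) - h(right)| <= 1 (empty subtree has height -1).
Bottom-up per-node check:
  node 47: h_left=-1, h_right=-1, diff=0 [OK], height=0
  node 46: h_left=-1, h_right=0, diff=1 [OK], height=1
  node 44: h_left=-1, h_right=1, diff=2 [FAIL (|-1-1|=2 > 1)], height=2
  node 38: h_left=-1, h_right=2, diff=3 [FAIL (|-1-2|=3 > 1)], height=3
  node 22: h_left=-1, h_right=3, diff=4 [FAIL (|-1-3|=4 > 1)], height=4
  node 4: h_left=-1, h_right=4, diff=5 [FAIL (|-1-4|=5 > 1)], height=5
  node 3: h_left=-1, h_right=5, diff=6 [FAIL (|-1-5|=6 > 1)], height=6
Node 44 violates the condition: |-1 - 1| = 2 > 1.
Result: Not balanced


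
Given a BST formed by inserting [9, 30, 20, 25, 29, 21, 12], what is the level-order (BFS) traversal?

Tree insertion order: [9, 30, 20, 25, 29, 21, 12]
Tree (level-order array): [9, None, 30, 20, None, 12, 25, None, None, 21, 29]
BFS from the root, enqueuing left then right child of each popped node:
  queue [9] -> pop 9, enqueue [30], visited so far: [9]
  queue [30] -> pop 30, enqueue [20], visited so far: [9, 30]
  queue [20] -> pop 20, enqueue [12, 25], visited so far: [9, 30, 20]
  queue [12, 25] -> pop 12, enqueue [none], visited so far: [9, 30, 20, 12]
  queue [25] -> pop 25, enqueue [21, 29], visited so far: [9, 30, 20, 12, 25]
  queue [21, 29] -> pop 21, enqueue [none], visited so far: [9, 30, 20, 12, 25, 21]
  queue [29] -> pop 29, enqueue [none], visited so far: [9, 30, 20, 12, 25, 21, 29]
Result: [9, 30, 20, 12, 25, 21, 29]


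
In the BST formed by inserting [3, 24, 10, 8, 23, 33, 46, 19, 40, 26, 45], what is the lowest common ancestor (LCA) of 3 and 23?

Tree insertion order: [3, 24, 10, 8, 23, 33, 46, 19, 40, 26, 45]
Tree (level-order array): [3, None, 24, 10, 33, 8, 23, 26, 46, None, None, 19, None, None, None, 40, None, None, None, None, 45]
In a BST, the LCA of p=3, q=23 is the first node v on the
root-to-leaf path with p <= v <= q (go left if both < v, right if both > v).
Walk from root:
  at 3: 3 <= 3 <= 23, this is the LCA
LCA = 3


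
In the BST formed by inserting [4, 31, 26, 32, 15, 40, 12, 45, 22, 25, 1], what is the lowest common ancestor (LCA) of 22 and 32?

Tree insertion order: [4, 31, 26, 32, 15, 40, 12, 45, 22, 25, 1]
Tree (level-order array): [4, 1, 31, None, None, 26, 32, 15, None, None, 40, 12, 22, None, 45, None, None, None, 25]
In a BST, the LCA of p=22, q=32 is the first node v on the
root-to-leaf path with p <= v <= q (go left if both < v, right if both > v).
Walk from root:
  at 4: both 22 and 32 > 4, go right
  at 31: 22 <= 31 <= 32, this is the LCA
LCA = 31


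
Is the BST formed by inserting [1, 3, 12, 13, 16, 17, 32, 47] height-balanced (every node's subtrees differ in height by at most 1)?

Tree (level-order array): [1, None, 3, None, 12, None, 13, None, 16, None, 17, None, 32, None, 47]
Definition: a tree is height-balanced if, at every node, |h(left) - h(right)| <= 1 (empty subtree has height -1).
Bottom-up per-node check:
  node 47: h_left=-1, h_right=-1, diff=0 [OK], height=0
  node 32: h_left=-1, h_right=0, diff=1 [OK], height=1
  node 17: h_left=-1, h_right=1, diff=2 [FAIL (|-1-1|=2 > 1)], height=2
  node 16: h_left=-1, h_right=2, diff=3 [FAIL (|-1-2|=3 > 1)], height=3
  node 13: h_left=-1, h_right=3, diff=4 [FAIL (|-1-3|=4 > 1)], height=4
  node 12: h_left=-1, h_right=4, diff=5 [FAIL (|-1-4|=5 > 1)], height=5
  node 3: h_left=-1, h_right=5, diff=6 [FAIL (|-1-5|=6 > 1)], height=6
  node 1: h_left=-1, h_right=6, diff=7 [FAIL (|-1-6|=7 > 1)], height=7
Node 17 violates the condition: |-1 - 1| = 2 > 1.
Result: Not balanced


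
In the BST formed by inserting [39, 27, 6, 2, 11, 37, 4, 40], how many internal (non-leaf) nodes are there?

Tree built from: [39, 27, 6, 2, 11, 37, 4, 40]
Tree (level-order array): [39, 27, 40, 6, 37, None, None, 2, 11, None, None, None, 4]
Rule: An internal node has at least one child.
Per-node child counts:
  node 39: 2 child(ren)
  node 27: 2 child(ren)
  node 6: 2 child(ren)
  node 2: 1 child(ren)
  node 4: 0 child(ren)
  node 11: 0 child(ren)
  node 37: 0 child(ren)
  node 40: 0 child(ren)
Matching nodes: [39, 27, 6, 2]
Count of internal (non-leaf) nodes: 4


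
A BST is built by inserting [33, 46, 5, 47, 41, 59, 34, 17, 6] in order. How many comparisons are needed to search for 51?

Search path for 51: 33 -> 46 -> 47 -> 59
Found: False
Comparisons: 4


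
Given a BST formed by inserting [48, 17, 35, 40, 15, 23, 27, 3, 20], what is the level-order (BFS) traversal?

Tree insertion order: [48, 17, 35, 40, 15, 23, 27, 3, 20]
Tree (level-order array): [48, 17, None, 15, 35, 3, None, 23, 40, None, None, 20, 27]
BFS from the root, enqueuing left then right child of each popped node:
  queue [48] -> pop 48, enqueue [17], visited so far: [48]
  queue [17] -> pop 17, enqueue [15, 35], visited so far: [48, 17]
  queue [15, 35] -> pop 15, enqueue [3], visited so far: [48, 17, 15]
  queue [35, 3] -> pop 35, enqueue [23, 40], visited so far: [48, 17, 15, 35]
  queue [3, 23, 40] -> pop 3, enqueue [none], visited so far: [48, 17, 15, 35, 3]
  queue [23, 40] -> pop 23, enqueue [20, 27], visited so far: [48, 17, 15, 35, 3, 23]
  queue [40, 20, 27] -> pop 40, enqueue [none], visited so far: [48, 17, 15, 35, 3, 23, 40]
  queue [20, 27] -> pop 20, enqueue [none], visited so far: [48, 17, 15, 35, 3, 23, 40, 20]
  queue [27] -> pop 27, enqueue [none], visited so far: [48, 17, 15, 35, 3, 23, 40, 20, 27]
Result: [48, 17, 15, 35, 3, 23, 40, 20, 27]


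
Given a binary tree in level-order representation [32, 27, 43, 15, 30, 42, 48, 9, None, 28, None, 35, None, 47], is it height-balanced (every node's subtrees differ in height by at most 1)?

Tree (level-order array): [32, 27, 43, 15, 30, 42, 48, 9, None, 28, None, 35, None, 47]
Definition: a tree is height-balanced if, at every node, |h(left) - h(right)| <= 1 (empty subtree has height -1).
Bottom-up per-node check:
  node 9: h_left=-1, h_right=-1, diff=0 [OK], height=0
  node 15: h_left=0, h_right=-1, diff=1 [OK], height=1
  node 28: h_left=-1, h_right=-1, diff=0 [OK], height=0
  node 30: h_left=0, h_right=-1, diff=1 [OK], height=1
  node 27: h_left=1, h_right=1, diff=0 [OK], height=2
  node 35: h_left=-1, h_right=-1, diff=0 [OK], height=0
  node 42: h_left=0, h_right=-1, diff=1 [OK], height=1
  node 47: h_left=-1, h_right=-1, diff=0 [OK], height=0
  node 48: h_left=0, h_right=-1, diff=1 [OK], height=1
  node 43: h_left=1, h_right=1, diff=0 [OK], height=2
  node 32: h_left=2, h_right=2, diff=0 [OK], height=3
All nodes satisfy the balance condition.
Result: Balanced


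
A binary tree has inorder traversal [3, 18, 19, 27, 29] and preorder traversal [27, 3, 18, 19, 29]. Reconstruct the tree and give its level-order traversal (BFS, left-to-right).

Inorder:  [3, 18, 19, 27, 29]
Preorder: [27, 3, 18, 19, 29]
Algorithm: preorder visits root first, so consume preorder in order;
for each root, split the current inorder slice at that value into
left-subtree inorder and right-subtree inorder, then recurse.
Recursive splits:
  root=27; inorder splits into left=[3, 18, 19], right=[29]
  root=3; inorder splits into left=[], right=[18, 19]
  root=18; inorder splits into left=[], right=[19]
  root=19; inorder splits into left=[], right=[]
  root=29; inorder splits into left=[], right=[]
Reconstructed level-order: [27, 3, 29, 18, 19]


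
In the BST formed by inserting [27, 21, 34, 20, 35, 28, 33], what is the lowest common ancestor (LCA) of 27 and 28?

Tree insertion order: [27, 21, 34, 20, 35, 28, 33]
Tree (level-order array): [27, 21, 34, 20, None, 28, 35, None, None, None, 33]
In a BST, the LCA of p=27, q=28 is the first node v on the
root-to-leaf path with p <= v <= q (go left if both < v, right if both > v).
Walk from root:
  at 27: 27 <= 27 <= 28, this is the LCA
LCA = 27


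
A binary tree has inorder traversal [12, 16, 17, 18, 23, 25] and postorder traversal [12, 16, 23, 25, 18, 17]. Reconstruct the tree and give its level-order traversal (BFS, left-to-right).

Inorder:   [12, 16, 17, 18, 23, 25]
Postorder: [12, 16, 23, 25, 18, 17]
Algorithm: postorder visits root last, so walk postorder right-to-left;
each value is the root of the current inorder slice — split it at that
value, recurse on the right subtree first, then the left.
Recursive splits:
  root=17; inorder splits into left=[12, 16], right=[18, 23, 25]
  root=18; inorder splits into left=[], right=[23, 25]
  root=25; inorder splits into left=[23], right=[]
  root=23; inorder splits into left=[], right=[]
  root=16; inorder splits into left=[12], right=[]
  root=12; inorder splits into left=[], right=[]
Reconstructed level-order: [17, 16, 18, 12, 25, 23]


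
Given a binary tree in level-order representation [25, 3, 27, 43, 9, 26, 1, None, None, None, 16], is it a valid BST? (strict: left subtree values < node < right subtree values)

Level-order array: [25, 3, 27, 43, 9, 26, 1, None, None, None, 16]
Validate using subtree bounds (lo, hi): at each node, require lo < value < hi,
then recurse left with hi=value and right with lo=value.
Preorder trace (stopping at first violation):
  at node 25 with bounds (-inf, +inf): OK
  at node 3 with bounds (-inf, 25): OK
  at node 43 with bounds (-inf, 3): VIOLATION
Node 43 violates its bound: not (-inf < 43 < 3).
Result: Not a valid BST


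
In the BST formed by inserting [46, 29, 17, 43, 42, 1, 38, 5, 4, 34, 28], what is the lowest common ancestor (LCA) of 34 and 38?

Tree insertion order: [46, 29, 17, 43, 42, 1, 38, 5, 4, 34, 28]
Tree (level-order array): [46, 29, None, 17, 43, 1, 28, 42, None, None, 5, None, None, 38, None, 4, None, 34]
In a BST, the LCA of p=34, q=38 is the first node v on the
root-to-leaf path with p <= v <= q (go left if both < v, right if both > v).
Walk from root:
  at 46: both 34 and 38 < 46, go left
  at 29: both 34 and 38 > 29, go right
  at 43: both 34 and 38 < 43, go left
  at 42: both 34 and 38 < 42, go left
  at 38: 34 <= 38 <= 38, this is the LCA
LCA = 38


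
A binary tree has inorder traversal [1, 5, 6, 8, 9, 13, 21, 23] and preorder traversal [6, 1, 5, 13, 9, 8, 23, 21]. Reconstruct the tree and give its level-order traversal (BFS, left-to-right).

Inorder:  [1, 5, 6, 8, 9, 13, 21, 23]
Preorder: [6, 1, 5, 13, 9, 8, 23, 21]
Algorithm: preorder visits root first, so consume preorder in order;
for each root, split the current inorder slice at that value into
left-subtree inorder and right-subtree inorder, then recurse.
Recursive splits:
  root=6; inorder splits into left=[1, 5], right=[8, 9, 13, 21, 23]
  root=1; inorder splits into left=[], right=[5]
  root=5; inorder splits into left=[], right=[]
  root=13; inorder splits into left=[8, 9], right=[21, 23]
  root=9; inorder splits into left=[8], right=[]
  root=8; inorder splits into left=[], right=[]
  root=23; inorder splits into left=[21], right=[]
  root=21; inorder splits into left=[], right=[]
Reconstructed level-order: [6, 1, 13, 5, 9, 23, 8, 21]


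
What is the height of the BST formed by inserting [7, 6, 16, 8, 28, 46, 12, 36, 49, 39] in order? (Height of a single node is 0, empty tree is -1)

Insertion order: [7, 6, 16, 8, 28, 46, 12, 36, 49, 39]
Tree (level-order array): [7, 6, 16, None, None, 8, 28, None, 12, None, 46, None, None, 36, 49, None, 39]
Compute height bottom-up (empty subtree = -1):
  height(6) = 1 + max(-1, -1) = 0
  height(12) = 1 + max(-1, -1) = 0
  height(8) = 1 + max(-1, 0) = 1
  height(39) = 1 + max(-1, -1) = 0
  height(36) = 1 + max(-1, 0) = 1
  height(49) = 1 + max(-1, -1) = 0
  height(46) = 1 + max(1, 0) = 2
  height(28) = 1 + max(-1, 2) = 3
  height(16) = 1 + max(1, 3) = 4
  height(7) = 1 + max(0, 4) = 5
Height = 5


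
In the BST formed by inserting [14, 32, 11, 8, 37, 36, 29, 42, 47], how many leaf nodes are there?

Tree built from: [14, 32, 11, 8, 37, 36, 29, 42, 47]
Tree (level-order array): [14, 11, 32, 8, None, 29, 37, None, None, None, None, 36, 42, None, None, None, 47]
Rule: A leaf has 0 children.
Per-node child counts:
  node 14: 2 child(ren)
  node 11: 1 child(ren)
  node 8: 0 child(ren)
  node 32: 2 child(ren)
  node 29: 0 child(ren)
  node 37: 2 child(ren)
  node 36: 0 child(ren)
  node 42: 1 child(ren)
  node 47: 0 child(ren)
Matching nodes: [8, 29, 36, 47]
Count of leaf nodes: 4


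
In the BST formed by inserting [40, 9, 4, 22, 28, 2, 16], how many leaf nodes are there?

Tree built from: [40, 9, 4, 22, 28, 2, 16]
Tree (level-order array): [40, 9, None, 4, 22, 2, None, 16, 28]
Rule: A leaf has 0 children.
Per-node child counts:
  node 40: 1 child(ren)
  node 9: 2 child(ren)
  node 4: 1 child(ren)
  node 2: 0 child(ren)
  node 22: 2 child(ren)
  node 16: 0 child(ren)
  node 28: 0 child(ren)
Matching nodes: [2, 16, 28]
Count of leaf nodes: 3


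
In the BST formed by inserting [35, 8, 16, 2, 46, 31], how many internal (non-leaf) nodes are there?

Tree built from: [35, 8, 16, 2, 46, 31]
Tree (level-order array): [35, 8, 46, 2, 16, None, None, None, None, None, 31]
Rule: An internal node has at least one child.
Per-node child counts:
  node 35: 2 child(ren)
  node 8: 2 child(ren)
  node 2: 0 child(ren)
  node 16: 1 child(ren)
  node 31: 0 child(ren)
  node 46: 0 child(ren)
Matching nodes: [35, 8, 16]
Count of internal (non-leaf) nodes: 3


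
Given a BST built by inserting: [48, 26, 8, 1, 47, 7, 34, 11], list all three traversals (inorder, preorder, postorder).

Tree insertion order: [48, 26, 8, 1, 47, 7, 34, 11]
Tree (level-order array): [48, 26, None, 8, 47, 1, 11, 34, None, None, 7]
Inorder (L, root, R): [1, 7, 8, 11, 26, 34, 47, 48]
Preorder (root, L, R): [48, 26, 8, 1, 7, 11, 47, 34]
Postorder (L, R, root): [7, 1, 11, 8, 34, 47, 26, 48]


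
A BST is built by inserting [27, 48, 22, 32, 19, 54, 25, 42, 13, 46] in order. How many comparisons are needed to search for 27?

Search path for 27: 27
Found: True
Comparisons: 1


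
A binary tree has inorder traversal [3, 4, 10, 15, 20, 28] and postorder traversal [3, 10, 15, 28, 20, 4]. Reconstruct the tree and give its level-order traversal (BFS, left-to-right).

Inorder:   [3, 4, 10, 15, 20, 28]
Postorder: [3, 10, 15, 28, 20, 4]
Algorithm: postorder visits root last, so walk postorder right-to-left;
each value is the root of the current inorder slice — split it at that
value, recurse on the right subtree first, then the left.
Recursive splits:
  root=4; inorder splits into left=[3], right=[10, 15, 20, 28]
  root=20; inorder splits into left=[10, 15], right=[28]
  root=28; inorder splits into left=[], right=[]
  root=15; inorder splits into left=[10], right=[]
  root=10; inorder splits into left=[], right=[]
  root=3; inorder splits into left=[], right=[]
Reconstructed level-order: [4, 3, 20, 15, 28, 10]


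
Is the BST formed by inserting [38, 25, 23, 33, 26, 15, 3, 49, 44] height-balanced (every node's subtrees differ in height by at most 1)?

Tree (level-order array): [38, 25, 49, 23, 33, 44, None, 15, None, 26, None, None, None, 3]
Definition: a tree is height-balanced if, at every node, |h(left) - h(right)| <= 1 (empty subtree has height -1).
Bottom-up per-node check:
  node 3: h_left=-1, h_right=-1, diff=0 [OK], height=0
  node 15: h_left=0, h_right=-1, diff=1 [OK], height=1
  node 23: h_left=1, h_right=-1, diff=2 [FAIL (|1--1|=2 > 1)], height=2
  node 26: h_left=-1, h_right=-1, diff=0 [OK], height=0
  node 33: h_left=0, h_right=-1, diff=1 [OK], height=1
  node 25: h_left=2, h_right=1, diff=1 [OK], height=3
  node 44: h_left=-1, h_right=-1, diff=0 [OK], height=0
  node 49: h_left=0, h_right=-1, diff=1 [OK], height=1
  node 38: h_left=3, h_right=1, diff=2 [FAIL (|3-1|=2 > 1)], height=4
Node 23 violates the condition: |1 - -1| = 2 > 1.
Result: Not balanced


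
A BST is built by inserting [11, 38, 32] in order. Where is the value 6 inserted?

Starting tree (level order): [11, None, 38, 32]
Insertion path: 11
Result: insert 6 as left child of 11
Final tree (level order): [11, 6, 38, None, None, 32]


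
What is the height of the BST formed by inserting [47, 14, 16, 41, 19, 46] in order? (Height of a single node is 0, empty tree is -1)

Insertion order: [47, 14, 16, 41, 19, 46]
Tree (level-order array): [47, 14, None, None, 16, None, 41, 19, 46]
Compute height bottom-up (empty subtree = -1):
  height(19) = 1 + max(-1, -1) = 0
  height(46) = 1 + max(-1, -1) = 0
  height(41) = 1 + max(0, 0) = 1
  height(16) = 1 + max(-1, 1) = 2
  height(14) = 1 + max(-1, 2) = 3
  height(47) = 1 + max(3, -1) = 4
Height = 4


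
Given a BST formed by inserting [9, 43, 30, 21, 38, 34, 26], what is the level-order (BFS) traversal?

Tree insertion order: [9, 43, 30, 21, 38, 34, 26]
Tree (level-order array): [9, None, 43, 30, None, 21, 38, None, 26, 34]
BFS from the root, enqueuing left then right child of each popped node:
  queue [9] -> pop 9, enqueue [43], visited so far: [9]
  queue [43] -> pop 43, enqueue [30], visited so far: [9, 43]
  queue [30] -> pop 30, enqueue [21, 38], visited so far: [9, 43, 30]
  queue [21, 38] -> pop 21, enqueue [26], visited so far: [9, 43, 30, 21]
  queue [38, 26] -> pop 38, enqueue [34], visited so far: [9, 43, 30, 21, 38]
  queue [26, 34] -> pop 26, enqueue [none], visited so far: [9, 43, 30, 21, 38, 26]
  queue [34] -> pop 34, enqueue [none], visited so far: [9, 43, 30, 21, 38, 26, 34]
Result: [9, 43, 30, 21, 38, 26, 34]


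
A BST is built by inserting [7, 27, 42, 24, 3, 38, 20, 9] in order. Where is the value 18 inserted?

Starting tree (level order): [7, 3, 27, None, None, 24, 42, 20, None, 38, None, 9]
Insertion path: 7 -> 27 -> 24 -> 20 -> 9
Result: insert 18 as right child of 9
Final tree (level order): [7, 3, 27, None, None, 24, 42, 20, None, 38, None, 9, None, None, None, None, 18]


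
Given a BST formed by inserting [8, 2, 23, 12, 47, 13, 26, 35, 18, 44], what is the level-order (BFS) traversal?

Tree insertion order: [8, 2, 23, 12, 47, 13, 26, 35, 18, 44]
Tree (level-order array): [8, 2, 23, None, None, 12, 47, None, 13, 26, None, None, 18, None, 35, None, None, None, 44]
BFS from the root, enqueuing left then right child of each popped node:
  queue [8] -> pop 8, enqueue [2, 23], visited so far: [8]
  queue [2, 23] -> pop 2, enqueue [none], visited so far: [8, 2]
  queue [23] -> pop 23, enqueue [12, 47], visited so far: [8, 2, 23]
  queue [12, 47] -> pop 12, enqueue [13], visited so far: [8, 2, 23, 12]
  queue [47, 13] -> pop 47, enqueue [26], visited so far: [8, 2, 23, 12, 47]
  queue [13, 26] -> pop 13, enqueue [18], visited so far: [8, 2, 23, 12, 47, 13]
  queue [26, 18] -> pop 26, enqueue [35], visited so far: [8, 2, 23, 12, 47, 13, 26]
  queue [18, 35] -> pop 18, enqueue [none], visited so far: [8, 2, 23, 12, 47, 13, 26, 18]
  queue [35] -> pop 35, enqueue [44], visited so far: [8, 2, 23, 12, 47, 13, 26, 18, 35]
  queue [44] -> pop 44, enqueue [none], visited so far: [8, 2, 23, 12, 47, 13, 26, 18, 35, 44]
Result: [8, 2, 23, 12, 47, 13, 26, 18, 35, 44]


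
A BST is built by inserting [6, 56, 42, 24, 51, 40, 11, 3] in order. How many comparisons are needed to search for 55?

Search path for 55: 6 -> 56 -> 42 -> 51
Found: False
Comparisons: 4


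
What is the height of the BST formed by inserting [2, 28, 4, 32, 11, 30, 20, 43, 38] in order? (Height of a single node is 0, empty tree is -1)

Insertion order: [2, 28, 4, 32, 11, 30, 20, 43, 38]
Tree (level-order array): [2, None, 28, 4, 32, None, 11, 30, 43, None, 20, None, None, 38]
Compute height bottom-up (empty subtree = -1):
  height(20) = 1 + max(-1, -1) = 0
  height(11) = 1 + max(-1, 0) = 1
  height(4) = 1 + max(-1, 1) = 2
  height(30) = 1 + max(-1, -1) = 0
  height(38) = 1 + max(-1, -1) = 0
  height(43) = 1 + max(0, -1) = 1
  height(32) = 1 + max(0, 1) = 2
  height(28) = 1 + max(2, 2) = 3
  height(2) = 1 + max(-1, 3) = 4
Height = 4


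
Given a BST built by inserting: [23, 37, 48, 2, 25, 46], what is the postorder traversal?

Tree insertion order: [23, 37, 48, 2, 25, 46]
Tree (level-order array): [23, 2, 37, None, None, 25, 48, None, None, 46]
Postorder traversal: [2, 25, 46, 48, 37, 23]


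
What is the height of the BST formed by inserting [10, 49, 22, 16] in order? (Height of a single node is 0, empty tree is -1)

Insertion order: [10, 49, 22, 16]
Tree (level-order array): [10, None, 49, 22, None, 16]
Compute height bottom-up (empty subtree = -1):
  height(16) = 1 + max(-1, -1) = 0
  height(22) = 1 + max(0, -1) = 1
  height(49) = 1 + max(1, -1) = 2
  height(10) = 1 + max(-1, 2) = 3
Height = 3


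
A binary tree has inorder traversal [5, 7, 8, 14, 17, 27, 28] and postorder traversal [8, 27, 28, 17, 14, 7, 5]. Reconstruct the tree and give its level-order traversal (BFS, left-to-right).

Inorder:   [5, 7, 8, 14, 17, 27, 28]
Postorder: [8, 27, 28, 17, 14, 7, 5]
Algorithm: postorder visits root last, so walk postorder right-to-left;
each value is the root of the current inorder slice — split it at that
value, recurse on the right subtree first, then the left.
Recursive splits:
  root=5; inorder splits into left=[], right=[7, 8, 14, 17, 27, 28]
  root=7; inorder splits into left=[], right=[8, 14, 17, 27, 28]
  root=14; inorder splits into left=[8], right=[17, 27, 28]
  root=17; inorder splits into left=[], right=[27, 28]
  root=28; inorder splits into left=[27], right=[]
  root=27; inorder splits into left=[], right=[]
  root=8; inorder splits into left=[], right=[]
Reconstructed level-order: [5, 7, 14, 8, 17, 28, 27]


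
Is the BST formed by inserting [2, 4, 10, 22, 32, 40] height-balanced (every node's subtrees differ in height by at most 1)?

Tree (level-order array): [2, None, 4, None, 10, None, 22, None, 32, None, 40]
Definition: a tree is height-balanced if, at every node, |h(left) - h(right)| <= 1 (empty subtree has height -1).
Bottom-up per-node check:
  node 40: h_left=-1, h_right=-1, diff=0 [OK], height=0
  node 32: h_left=-1, h_right=0, diff=1 [OK], height=1
  node 22: h_left=-1, h_right=1, diff=2 [FAIL (|-1-1|=2 > 1)], height=2
  node 10: h_left=-1, h_right=2, diff=3 [FAIL (|-1-2|=3 > 1)], height=3
  node 4: h_left=-1, h_right=3, diff=4 [FAIL (|-1-3|=4 > 1)], height=4
  node 2: h_left=-1, h_right=4, diff=5 [FAIL (|-1-4|=5 > 1)], height=5
Node 22 violates the condition: |-1 - 1| = 2 > 1.
Result: Not balanced


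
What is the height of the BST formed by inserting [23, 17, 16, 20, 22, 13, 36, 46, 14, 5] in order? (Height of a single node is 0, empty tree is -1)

Insertion order: [23, 17, 16, 20, 22, 13, 36, 46, 14, 5]
Tree (level-order array): [23, 17, 36, 16, 20, None, 46, 13, None, None, 22, None, None, 5, 14]
Compute height bottom-up (empty subtree = -1):
  height(5) = 1 + max(-1, -1) = 0
  height(14) = 1 + max(-1, -1) = 0
  height(13) = 1 + max(0, 0) = 1
  height(16) = 1 + max(1, -1) = 2
  height(22) = 1 + max(-1, -1) = 0
  height(20) = 1 + max(-1, 0) = 1
  height(17) = 1 + max(2, 1) = 3
  height(46) = 1 + max(-1, -1) = 0
  height(36) = 1 + max(-1, 0) = 1
  height(23) = 1 + max(3, 1) = 4
Height = 4


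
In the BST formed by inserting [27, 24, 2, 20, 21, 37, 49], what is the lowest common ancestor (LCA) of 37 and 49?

Tree insertion order: [27, 24, 2, 20, 21, 37, 49]
Tree (level-order array): [27, 24, 37, 2, None, None, 49, None, 20, None, None, None, 21]
In a BST, the LCA of p=37, q=49 is the first node v on the
root-to-leaf path with p <= v <= q (go left if both < v, right if both > v).
Walk from root:
  at 27: both 37 and 49 > 27, go right
  at 37: 37 <= 37 <= 49, this is the LCA
LCA = 37


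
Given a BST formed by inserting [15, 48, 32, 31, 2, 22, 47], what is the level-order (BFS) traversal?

Tree insertion order: [15, 48, 32, 31, 2, 22, 47]
Tree (level-order array): [15, 2, 48, None, None, 32, None, 31, 47, 22]
BFS from the root, enqueuing left then right child of each popped node:
  queue [15] -> pop 15, enqueue [2, 48], visited so far: [15]
  queue [2, 48] -> pop 2, enqueue [none], visited so far: [15, 2]
  queue [48] -> pop 48, enqueue [32], visited so far: [15, 2, 48]
  queue [32] -> pop 32, enqueue [31, 47], visited so far: [15, 2, 48, 32]
  queue [31, 47] -> pop 31, enqueue [22], visited so far: [15, 2, 48, 32, 31]
  queue [47, 22] -> pop 47, enqueue [none], visited so far: [15, 2, 48, 32, 31, 47]
  queue [22] -> pop 22, enqueue [none], visited so far: [15, 2, 48, 32, 31, 47, 22]
Result: [15, 2, 48, 32, 31, 47, 22]
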